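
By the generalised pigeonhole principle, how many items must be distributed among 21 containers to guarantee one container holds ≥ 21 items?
n = (21 − 1)·21 + 1 = 421

By the generalised pigeonhole principle, to guarantee some box contains ≥ r objects we need more than (r − 1) · k objects total. Threshold: n = (r − 1) · k + 1. With r = 21 and k = 21: n = 20 · 21 + 1 = 420 + 1 = 421. For n = 420 = 20 · 21, we can put exactly 20 objects in every box, avoiding 21 in any single one — so 421 is tight.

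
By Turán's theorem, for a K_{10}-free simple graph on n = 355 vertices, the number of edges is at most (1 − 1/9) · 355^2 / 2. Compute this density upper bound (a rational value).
Turán density bound = (8/9) · 355^2/2 = 504100/9 ≈ 56011.1111

Turán's theorem: ex(n, K_{r+1}) is achieved by the complete r-partite Turán graph T(n, r) with parts as balanced as possible, and is at most (1 − 1/r) · n^2/2. For r = 9, n = 355: the density bound is (8/9) · 126025/2 = 504100/9 ≈ 56011.1111. The integer-valued extremum is e(T(355, 9)) = 56010, which is strictly less than the density bound 504100/9 since 9 ∤ 355 (the parts of T(355, 9) cannot all be equal).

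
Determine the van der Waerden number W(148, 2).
W(148, 2) = 148 + 1 = 149

A 2-term AP is any pair of integers, so a monochromatic 2-AP exists iff some colour is used at least twice. With 148 colours, the colouring i ↦ i on {1, ..., 148} uses each colour once, avoiding any monochromatic pair, so W(148, 2) > 148. For {1, ..., 149}, pigeonhole forces two integers of the same colour, which form a monochromatic 2-AP. Hence W(148, 2) = 149.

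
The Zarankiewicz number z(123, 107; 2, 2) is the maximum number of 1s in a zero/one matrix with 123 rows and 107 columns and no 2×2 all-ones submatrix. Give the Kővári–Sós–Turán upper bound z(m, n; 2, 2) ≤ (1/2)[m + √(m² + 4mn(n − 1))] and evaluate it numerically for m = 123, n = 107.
z(123, 107; 2, 2) ≤ (1/2)[123 + √(123² + 4·123·107·106)] = (1/2)[123 + √5595393] = 1244.2292

Kővári–Sós–Turán: let r_1, ..., r_123 be the row sums and z = Σ r_i the total number of 1s. Each pair of columns can share at most one row with both entries 1 (else a 2×2 all-ones block appears), so Σ_i C(r_i, 2) ≤ C(107, 2) = 5671. By convexity Σ_i C(r_i, 2) ≥ 123·C(z/123, 2) = z(z − 123)/(2·123), giving z² − 123z − 123·107·106 ≤ 0 and hence z ≤ (1/2)[123 + √(15129 + 4·1395066)] = (1/2)[123 + √5595393] ≈ (1/2)(123 + 2365.4583) = 1244.2292.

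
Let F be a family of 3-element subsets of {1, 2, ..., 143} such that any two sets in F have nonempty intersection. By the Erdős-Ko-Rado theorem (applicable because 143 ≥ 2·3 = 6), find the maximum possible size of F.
max |F| = C(142, 2) = 10011

The Erdős-Ko-Rado theorem states: for n ≥ 2k, an intersecting family of k-subsets of an n-element set has size at most C(n − 1, k − 1), with equality for 'star' families {A ⊆ [n] : |A| = k, i ∈ A} (fix an element i). For n = 143, k = 3: C(142, 2) = 10011.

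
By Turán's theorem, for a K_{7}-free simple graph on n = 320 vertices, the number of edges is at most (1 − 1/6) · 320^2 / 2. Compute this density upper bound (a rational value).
Turán density bound = (5/6) · 320^2/2 = 128000/3 ≈ 42666.6667

Turán's theorem: ex(n, K_{r+1}) is achieved by the complete r-partite Turán graph T(n, r) with parts as balanced as possible, and is at most (1 − 1/r) · n^2/2. For r = 6, n = 320: the density bound is (5/6) · 102400/2 = 128000/3 ≈ 42666.6667. The integer-valued extremum is e(T(320, 6)) = 42666, which is strictly less than the density bound 128000/3 since 6 ∤ 320 (the parts of T(320, 6) cannot all be equal).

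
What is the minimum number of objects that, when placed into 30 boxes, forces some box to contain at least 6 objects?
n = (6 − 1)·30 + 1 = 151

By the generalised pigeonhole principle, to guarantee some box contains ≥ r objects we need more than (r − 1) · k objects total. Threshold: n = (r − 1) · k + 1. With r = 6 and k = 30: n = 5 · 30 + 1 = 150 + 1 = 151. For n = 150 = 5 · 30, we can put exactly 5 objects in every box, avoiding 6 in any single one — so 151 is tight.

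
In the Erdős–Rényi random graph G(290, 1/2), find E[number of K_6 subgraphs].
E[# K_6] = C(290, 6) · (1/2)^C(6, 2) = 784239335880 / 2^15 = 98029916985/4096 ≈ 23933085.201416

For each 6-subset S of vertices (there are C(290, 6) = 784239335880 such S), let X_S = 1 if S induces a K_6 (all C(6, 2) = 15 edges present). Then P(X_S = 1) = (1/2)^15 = 1/32768. By linearity of expectation, E[# K_6] = C(290, 6) · (1/2)^15 = 784239335880 / 32768 = 98029916985/4096 ≈ 23933085.201416.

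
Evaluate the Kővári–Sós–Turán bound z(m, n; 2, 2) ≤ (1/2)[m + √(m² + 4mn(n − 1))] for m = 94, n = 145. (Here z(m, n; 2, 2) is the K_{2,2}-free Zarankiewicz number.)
z(94, 145; 2, 2) ≤ (1/2)[94 + √(94² + 4·94·145·144)] = (1/2)[94 + √7859716] = 1448.7593

Kővári–Sós–Turán: let r_1, ..., r_94 be the row sums and z = Σ r_i the total number of 1s. Each pair of columns can share at most one row with both entries 1 (else a 2×2 all-ones block appears), so Σ_i C(r_i, 2) ≤ C(145, 2) = 10440. By convexity Σ_i C(r_i, 2) ≥ 94·C(z/94, 2) = z(z − 94)/(2·94), giving z² − 94z − 94·145·144 ≤ 0 and hence z ≤ (1/2)[94 + √(8836 + 4·1962720)] = (1/2)[94 + √7859716] ≈ (1/2)(94 + 2803.5185) = 1448.7593.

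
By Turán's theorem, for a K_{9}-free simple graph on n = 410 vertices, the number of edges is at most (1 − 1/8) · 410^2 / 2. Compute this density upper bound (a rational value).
Turán density bound = (7/8) · 410^2/2 = 294175/4 ≈ 73543.75

Turán's theorem: ex(n, K_{r+1}) is achieved by the complete r-partite Turán graph T(n, r) with parts as balanced as possible, and is at most (1 − 1/r) · n^2/2. For r = 8, n = 410: the density bound is (7/8) · 168100/2 = 294175/4 ≈ 73543.75. The integer-valued extremum is e(T(410, 8)) = 73543, which is strictly less than the density bound 294175/4 since 8 ∤ 410 (the parts of T(410, 8) cannot all be equal).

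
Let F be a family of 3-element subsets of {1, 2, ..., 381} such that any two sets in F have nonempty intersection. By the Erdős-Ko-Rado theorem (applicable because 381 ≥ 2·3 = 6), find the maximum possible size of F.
max |F| = C(380, 2) = 72010

The Erdős-Ko-Rado theorem states: for n ≥ 2k, an intersecting family of k-subsets of an n-element set has size at most C(n − 1, k − 1), with equality for 'star' families {A ⊆ [n] : |A| = k, i ∈ A} (fix an element i). For n = 381, k = 3: C(380, 2) = 72010.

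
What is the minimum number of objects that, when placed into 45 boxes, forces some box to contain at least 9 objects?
n = (9 − 1)·45 + 1 = 361

By the generalised pigeonhole principle, to guarantee some box contains ≥ r objects we need more than (r − 1) · k objects total. Threshold: n = (r − 1) · k + 1. With r = 9 and k = 45: n = 8 · 45 + 1 = 360 + 1 = 361. For n = 360 = 8 · 45, we can put exactly 8 objects in every box, avoiding 9 in any single one — so 361 is tight.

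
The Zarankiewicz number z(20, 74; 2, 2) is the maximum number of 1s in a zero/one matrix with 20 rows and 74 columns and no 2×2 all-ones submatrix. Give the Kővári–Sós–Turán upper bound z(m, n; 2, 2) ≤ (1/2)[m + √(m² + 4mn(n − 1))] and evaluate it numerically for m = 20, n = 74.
z(20, 74; 2, 2) ≤ (1/2)[20 + √(20² + 4·20·74·73)] = (1/2)[20 + √432560] = 338.8465

Kővári–Sós–Turán: let r_1, ..., r_20 be the row sums and z = Σ r_i the total number of 1s. Each pair of columns can share at most one row with both entries 1 (else a 2×2 all-ones block appears), so Σ_i C(r_i, 2) ≤ C(74, 2) = 2701. By convexity Σ_i C(r_i, 2) ≥ 20·C(z/20, 2) = z(z − 20)/(2·20), giving z² − 20z − 20·74·73 ≤ 0 and hence z ≤ (1/2)[20 + √(400 + 4·108040)] = (1/2)[20 + √432560] ≈ (1/2)(20 + 657.6929) = 338.8465.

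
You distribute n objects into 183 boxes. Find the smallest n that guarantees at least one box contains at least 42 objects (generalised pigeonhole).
n = (42 − 1)·183 + 1 = 7504

By the generalised pigeonhole principle, to guarantee some box contains ≥ r objects we need more than (r − 1) · k objects total. Threshold: n = (r − 1) · k + 1. With r = 42 and k = 183: n = 41 · 183 + 1 = 7503 + 1 = 7504. For n = 7503 = 41 · 183, we can put exactly 41 objects in every box, avoiding 42 in any single one — so 7504 is tight.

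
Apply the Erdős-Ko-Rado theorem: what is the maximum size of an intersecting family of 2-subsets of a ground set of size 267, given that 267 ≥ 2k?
max |F| = C(266, 1) = 266

The Erdős-Ko-Rado theorem states: for n ≥ 2k, an intersecting family of k-subsets of an n-element set has size at most C(n − 1, k − 1), with equality for 'star' families {A ⊆ [n] : |A| = k, i ∈ A} (fix an element i). For n = 267, k = 2: C(266, 1) = 266.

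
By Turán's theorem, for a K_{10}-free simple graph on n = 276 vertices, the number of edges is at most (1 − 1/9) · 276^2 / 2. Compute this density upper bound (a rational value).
Turán density bound = (8/9) · 276^2/2 = 33856

Turán's theorem: ex(n, K_{r+1}) is achieved by the complete r-partite Turán graph T(n, r) with parts as balanced as possible, and is at most (1 − 1/r) · n^2/2. For r = 9, n = 276: the density bound is (8/9) · 76176/2 = 33856. The integer-valued extremum is e(T(276, 9)) = 33855, which is strictly less than the density bound 33856 since 9 ∤ 276 (the parts of T(276, 9) cannot all be equal).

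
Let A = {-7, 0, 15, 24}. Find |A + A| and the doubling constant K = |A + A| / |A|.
K = |A + A| / |A| = 10/4 = 5/2

Enumerate A + A = {a + b : a, b ∈ A}. With |A| = 4, there are |A|^2 = 16 ordered sum pairs; collecting distinct values, A + A = {-14, -7, 0, 8, 15, 17, 24, 30, 39, 48}, so |A + A| = 10. Thus K = 10/4 = 5/2. For comparison, the minimum possible |A + A| over all 4-element sets is 2·4 − 1 = 7 (so min K = 7/4), attained only by arithmetic progressions.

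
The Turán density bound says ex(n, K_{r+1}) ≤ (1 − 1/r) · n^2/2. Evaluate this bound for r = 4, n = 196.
Turán density bound = (3/4) · 196^2/2 = 14406

Turán's theorem: ex(n, K_{r+1}) is achieved by the complete r-partite Turán graph T(n, r) with parts as balanced as possible, and is at most (1 − 1/r) · n^2/2. For r = 4, n = 196: the density bound is (3/4) · 38416/2 = 14406. Since 4 ∣ 196, the Turán graph T(196, 4) has parts of equal size 49, and its edge count e(T(196, 4)) = 14406 attains the density bound exactly.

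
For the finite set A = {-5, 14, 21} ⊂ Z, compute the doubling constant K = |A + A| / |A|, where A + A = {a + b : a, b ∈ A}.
K = |A + A| / |A| = 6/3 = 2

Enumerate A + A = {a + b : a, b ∈ A}. With |A| = 3, there are |A|^2 = 9 ordered sum pairs; collecting distinct values, A + A = {-10, 9, 16, 28, 35, 42}, so |A + A| = 6. Thus K = 6/3 = 2. For comparison, the minimum possible |A + A| over all 3-element sets is 2·3 − 1 = 5 (so min K = 5/3), attained only by arithmetic progressions.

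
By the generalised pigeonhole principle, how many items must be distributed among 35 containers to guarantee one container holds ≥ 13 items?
n = (13 − 1)·35 + 1 = 421

By the generalised pigeonhole principle, to guarantee some box contains ≥ r objects we need more than (r − 1) · k objects total. Threshold: n = (r − 1) · k + 1. With r = 13 and k = 35: n = 12 · 35 + 1 = 420 + 1 = 421. For n = 420 = 12 · 35, we can put exactly 12 objects in every box, avoiding 13 in any single one — so 421 is tight.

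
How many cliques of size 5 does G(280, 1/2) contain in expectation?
E[# K_5] = C(280, 5) · (1/2)^C(5, 2) = 13836130056 / 2^10 = 1729516257/128 = 13511845.7578125

For each 5-subset S of vertices (there are C(280, 5) = 13836130056 such S), let X_S = 1 if S induces a K_5 (all C(5, 2) = 10 edges present). Then P(X_S = 1) = (1/2)^10 = 1/1024. By linearity of expectation, E[# K_5] = C(280, 5) · (1/2)^10 = 13836130056 / 1024 = 1729516257/128 = 13511845.7578125.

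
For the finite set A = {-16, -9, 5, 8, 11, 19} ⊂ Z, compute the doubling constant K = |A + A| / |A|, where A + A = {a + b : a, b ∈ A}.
K = |A + A| / |A| = 19/6

Enumerate A + A = {a + b : a, b ∈ A}. With |A| = 6, there are |A|^2 = 36 ordered sum pairs; collecting distinct values, A + A = {-32, -25, -18, -11, -8, -5, -4, -1, 2, 3, 10, 13, 16, 19, 22, 24, 27, 30, 38}, so |A + A| = 19. Thus K = 19/6. For comparison, the minimum possible |A + A| over all 6-element sets is 2·6 − 1 = 11 (so min K = 11/6), attained only by arithmetic progressions.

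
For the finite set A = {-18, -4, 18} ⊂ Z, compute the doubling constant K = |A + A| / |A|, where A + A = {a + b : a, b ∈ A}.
K = |A + A| / |A| = 6/3 = 2

Enumerate A + A = {a + b : a, b ∈ A}. With |A| = 3, there are |A|^2 = 9 ordered sum pairs; collecting distinct values, A + A = {-36, -22, -8, 0, 14, 36}, so |A + A| = 6. Thus K = 6/3 = 2. For comparison, the minimum possible |A + A| over all 3-element sets is 2·3 − 1 = 5 (so min K = 5/3), attained only by arithmetic progressions.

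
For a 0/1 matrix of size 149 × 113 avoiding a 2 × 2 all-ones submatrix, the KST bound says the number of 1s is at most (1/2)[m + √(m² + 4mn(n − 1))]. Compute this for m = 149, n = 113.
z(149, 113; 2, 2) ≤ (1/2)[149 + √(149² + 4·149·113·112)] = (1/2)[149 + √7565177] = 1449.7433

Kővári–Sós–Turán: let r_1, ..., r_149 be the row sums and z = Σ r_i the total number of 1s. Each pair of columns can share at most one row with both entries 1 (else a 2×2 all-ones block appears), so Σ_i C(r_i, 2) ≤ C(113, 2) = 6328. By convexity Σ_i C(r_i, 2) ≥ 149·C(z/149, 2) = z(z − 149)/(2·149), giving z² − 149z − 149·113·112 ≤ 0 and hence z ≤ (1/2)[149 + √(22201 + 4·1885744)] = (1/2)[149 + √7565177] ≈ (1/2)(149 + 2750.4867) = 1449.7433.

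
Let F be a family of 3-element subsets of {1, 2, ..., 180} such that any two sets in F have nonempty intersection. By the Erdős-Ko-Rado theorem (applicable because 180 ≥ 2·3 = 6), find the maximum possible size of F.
max |F| = C(179, 2) = 15931

Erdős-Ko-Rado (1961): when n ≥ 2k, max |F| = C(n−1, k−1). The bound is attained by the star {A : i ∈ A} for any fixed i ∈ [n]. Here C(180−1, 3−1) = C(179, 2) = 15931.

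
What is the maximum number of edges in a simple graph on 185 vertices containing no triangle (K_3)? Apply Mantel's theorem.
ex(185, K_3) = ⌊185^2/4⌋ = 8556

Mantel (1907): a triangle-free graph on n vertices has at most ⌊n^2/4⌋ edges, with equality for the complete bipartite graph K_{⌊n/2⌋, ⌈n/2⌉}. For n = 185: ⌊185^2/4⌋ = ⌊34225/4⌋ = 8556. The extremal graph is K_{92, 93}, which has 92·93 = 8556 edges.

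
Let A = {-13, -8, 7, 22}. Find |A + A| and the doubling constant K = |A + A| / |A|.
K = |A + A| / |A| = 9/4

Enumerate A + A = {a + b : a, b ∈ A}. With |A| = 4, there are |A|^2 = 16 ordered sum pairs; collecting distinct values, A + A = {-26, -21, -16, -6, -1, 9, 14, 29, 44}, so |A + A| = 9. Thus K = 9/4. For comparison, the minimum possible |A + A| over all 4-element sets is 2·4 − 1 = 7 (so min K = 7/4), attained only by arithmetic progressions.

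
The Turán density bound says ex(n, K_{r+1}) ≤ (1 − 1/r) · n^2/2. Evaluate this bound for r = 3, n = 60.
Turán density bound = (2/3) · 60^2/2 = 1200

Turán's theorem: ex(n, K_{r+1}) is achieved by the complete r-partite Turán graph T(n, r) with parts as balanced as possible, and is at most (1 − 1/r) · n^2/2. For r = 3, n = 60: the density bound is (2/3) · 3600/2 = 1200. Since 3 ∣ 60, the Turán graph T(60, 3) has parts of equal size 20, and its edge count e(T(60, 3)) = 1200 attains the density bound exactly.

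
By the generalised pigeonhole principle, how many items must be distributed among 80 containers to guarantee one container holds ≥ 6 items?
n = (6 − 1)·80 + 1 = 401

By the generalised pigeonhole principle, to guarantee some box contains ≥ r objects we need more than (r − 1) · k objects total. Threshold: n = (r − 1) · k + 1. With r = 6 and k = 80: n = 5 · 80 + 1 = 400 + 1 = 401. For n = 400 = 5 · 80, we can put exactly 5 objects in every box, avoiding 6 in any single one — so 401 is tight.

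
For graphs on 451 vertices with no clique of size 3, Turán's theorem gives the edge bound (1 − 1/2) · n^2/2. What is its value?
Turán density bound = (1/2) · 451^2/2 = 203401/4 ≈ 50850.25

Turán's theorem: ex(n, K_{r+1}) is achieved by the complete r-partite Turán graph T(n, r) with parts as balanced as possible, and is at most (1 − 1/r) · n^2/2. For r = 2, n = 451: the density bound is (1/2) · 203401/2 = 203401/4 ≈ 50850.25. The integer-valued extremum is e(T(451, 2)) = 50850, which is strictly less than the density bound 203401/4 since 2 ∤ 451 (the parts of T(451, 2) cannot all be equal).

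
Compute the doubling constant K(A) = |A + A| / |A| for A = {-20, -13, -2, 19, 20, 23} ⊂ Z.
K = |A + A| / |A| = 21/6 = 7/2

Enumerate A + A = {a + b : a, b ∈ A}. With |A| = 6, there are |A|^2 = 36 ordered sum pairs; collecting distinct values, A + A = {-40, -33, -26, -22, -15, -4, -1, 0, 3, 6, 7, 10, 17, 18, 21, 38, 39, 40, 42, 43, 46}, so |A + A| = 21. Thus K = 21/6 = 7/2. For comparison, the minimum possible |A + A| over all 6-element sets is 2·6 − 1 = 11 (so min K = 11/6), attained only by arithmetic progressions.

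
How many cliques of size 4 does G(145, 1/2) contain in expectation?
E[# K_4] = C(145, 4) · (1/2)^C(4, 2) = 17666220 / 2^6 = 4416555/16 = 276034.6875

For each 4-subset S of vertices (there are C(145, 4) = 17666220 such S), let X_S = 1 if S induces a K_4 (all C(4, 2) = 6 edges present). Then P(X_S = 1) = (1/2)^6 = 1/64. By linearity of expectation, E[# K_4] = C(145, 4) · (1/2)^6 = 17666220 / 64 = 4416555/16 = 276034.6875.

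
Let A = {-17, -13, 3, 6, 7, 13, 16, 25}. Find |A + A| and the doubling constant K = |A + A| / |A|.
K = |A + A| / |A| = 32/8 = 4

Enumerate A + A = {a + b : a, b ∈ A}. With |A| = 8, there are |A|^2 = 64 ordered sum pairs; collecting distinct values, A + A = {-34, -30, -26, -14, -11, -10, -7, -6, -4, -1, 0, 3, 6, 8, 9, 10, 12, 13, 14, 16, 19, 20, 22, 23, 26, 28, 29, 31, 32, 38, 41, 50}, so |A + A| = 32. Thus K = 32/8 = 4. For comparison, the minimum possible |A + A| over all 8-element sets is 2·8 − 1 = 15 (so min K = 15/8), attained only by arithmetic progressions.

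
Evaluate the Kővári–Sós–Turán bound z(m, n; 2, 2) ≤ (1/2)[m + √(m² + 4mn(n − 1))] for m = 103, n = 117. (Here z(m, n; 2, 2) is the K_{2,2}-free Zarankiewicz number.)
z(103, 117; 2, 2) ≤ (1/2)[103 + √(103² + 4·103·117·116)] = (1/2)[103 + √5602273] = 1234.9561

Kővári–Sós–Turán: let r_1, ..., r_103 be the row sums and z = Σ r_i the total number of 1s. Each pair of columns can share at most one row with both entries 1 (else a 2×2 all-ones block appears), so Σ_i C(r_i, 2) ≤ C(117, 2) = 6786. By convexity Σ_i C(r_i, 2) ≥ 103·C(z/103, 2) = z(z − 103)/(2·103), giving z² − 103z − 103·117·116 ≤ 0 and hence z ≤ (1/2)[103 + √(10609 + 4·1397916)] = (1/2)[103 + √5602273] ≈ (1/2)(103 + 2366.9121) = 1234.9561.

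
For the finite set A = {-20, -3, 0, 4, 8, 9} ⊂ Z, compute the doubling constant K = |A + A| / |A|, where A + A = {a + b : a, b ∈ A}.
K = |A + A| / |A| = 20/6 = 10/3

Enumerate A + A = {a + b : a, b ∈ A}. With |A| = 6, there are |A|^2 = 36 ordered sum pairs; collecting distinct values, A + A = {-40, -23, -20, -16, -12, -11, -6, -3, 0, 1, 4, 5, 6, 8, 9, 12, 13, 16, 17, 18}, so |A + A| = 20. Thus K = 20/6 = 10/3. For comparison, the minimum possible |A + A| over all 6-element sets is 2·6 − 1 = 11 (so min K = 11/6), attained only by arithmetic progressions.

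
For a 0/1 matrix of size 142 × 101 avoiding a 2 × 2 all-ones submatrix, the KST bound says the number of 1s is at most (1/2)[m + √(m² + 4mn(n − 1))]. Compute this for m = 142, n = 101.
z(142, 101; 2, 2) ≤ (1/2)[142 + √(142² + 4·142·101·100)] = (1/2)[142 + √5756964] = 1270.6837

Kővári–Sós–Turán: let r_1, ..., r_142 be the row sums and z = Σ r_i the total number of 1s. Each pair of columns can share at most one row with both entries 1 (else a 2×2 all-ones block appears), so Σ_i C(r_i, 2) ≤ C(101, 2) = 5050. By convexity Σ_i C(r_i, 2) ≥ 142·C(z/142, 2) = z(z − 142)/(2·142), giving z² − 142z − 142·101·100 ≤ 0 and hence z ≤ (1/2)[142 + √(20164 + 4·1434200)] = (1/2)[142 + √5756964] ≈ (1/2)(142 + 2399.3674) = 1270.6837.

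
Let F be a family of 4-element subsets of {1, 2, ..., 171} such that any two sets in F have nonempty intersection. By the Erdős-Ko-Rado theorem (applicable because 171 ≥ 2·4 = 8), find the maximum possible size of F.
max |F| = C(170, 3) = 804440

Erdős-Ko-Rado (1961): when n ≥ 2k, max |F| = C(n−1, k−1). The bound is attained by the star {A : i ∈ A} for any fixed i ∈ [n]. Here C(171−1, 4−1) = C(170, 3) = 804440.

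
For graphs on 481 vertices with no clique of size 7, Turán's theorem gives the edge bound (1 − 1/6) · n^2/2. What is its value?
Turán density bound = (5/6) · 481^2/2 = 1156805/12 ≈ 96400.4167

Turán's theorem: ex(n, K_{r+1}) is achieved by the complete r-partite Turán graph T(n, r) with parts as balanced as possible, and is at most (1 − 1/r) · n^2/2. For r = 6, n = 481: the density bound is (5/6) · 231361/2 = 1156805/12 ≈ 96400.4167. The integer-valued extremum is e(T(481, 6)) = 96400, which is strictly less than the density bound 1156805/12 since 6 ∤ 481 (the parts of T(481, 6) cannot all be equal).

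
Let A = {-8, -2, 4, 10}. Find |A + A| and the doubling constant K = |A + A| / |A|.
K = |A + A| / |A| = 7/4

Enumerate A + A = {a + b : a, b ∈ A}. With |A| = 4, there are |A|^2 = 16 ordered sum pairs; collecting distinct values, A + A = {-16, -10, -4, 2, 8, 14, 20}, so |A + A| = 7. Thus K = 7/4. Here |A + A| = 2|A| − 1 = 7, the minimum possible — so K = 7/4 is minimal, which holds iff A is an arithmetic progression.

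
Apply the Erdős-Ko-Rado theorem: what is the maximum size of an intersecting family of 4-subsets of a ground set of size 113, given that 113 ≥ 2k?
max |F| = C(112, 3) = 227920

The Erdős-Ko-Rado theorem states: for n ≥ 2k, an intersecting family of k-subsets of an n-element set has size at most C(n − 1, k − 1), with equality for 'star' families {A ⊆ [n] : |A| = k, i ∈ A} (fix an element i). For n = 113, k = 4: C(112, 3) = 227920.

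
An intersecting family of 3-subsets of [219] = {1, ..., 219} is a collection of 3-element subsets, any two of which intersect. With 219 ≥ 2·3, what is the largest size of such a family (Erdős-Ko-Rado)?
max |F| = C(218, 2) = 23653

Erdős-Ko-Rado (1961): when n ≥ 2k, max |F| = C(n−1, k−1). The bound is attained by the star {A : i ∈ A} for any fixed i ∈ [n]. Here C(219−1, 3−1) = C(218, 2) = 23653.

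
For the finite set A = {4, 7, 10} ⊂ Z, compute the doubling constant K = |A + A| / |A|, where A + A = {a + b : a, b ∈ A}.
K = |A + A| / |A| = 5/3

Enumerate A + A = {a + b : a, b ∈ A}. With |A| = 3, there are |A|^2 = 9 ordered sum pairs; collecting distinct values, A + A = {8, 11, 14, 17, 20}, so |A + A| = 5. Thus K = 5/3. Here |A + A| = 2|A| − 1 = 5, the minimum possible — so K = 5/3 is minimal, which holds iff A is an arithmetic progression.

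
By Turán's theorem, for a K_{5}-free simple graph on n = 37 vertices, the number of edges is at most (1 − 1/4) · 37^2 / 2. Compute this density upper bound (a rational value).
Turán density bound = (3/4) · 37^2/2 = 4107/8 ≈ 513.375

Turán's theorem: ex(n, K_{r+1}) is achieved by the complete r-partite Turán graph T(n, r) with parts as balanced as possible, and is at most (1 − 1/r) · n^2/2. For r = 4, n = 37: the density bound is (3/4) · 1369/2 = 4107/8 ≈ 513.375. The integer-valued extremum is e(T(37, 4)) = 513, which is strictly less than the density bound 4107/8 since 4 ∤ 37 (the parts of T(37, 4) cannot all be equal).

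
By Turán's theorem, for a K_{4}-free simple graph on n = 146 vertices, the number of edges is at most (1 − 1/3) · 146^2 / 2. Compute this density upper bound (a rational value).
Turán density bound = (2/3) · 146^2/2 = 21316/3 ≈ 7105.3333

Turán's theorem: ex(n, K_{r+1}) is achieved by the complete r-partite Turán graph T(n, r) with parts as balanced as possible, and is at most (1 − 1/r) · n^2/2. For r = 3, n = 146: the density bound is (2/3) · 21316/2 = 21316/3 ≈ 7105.3333. The integer-valued extremum is e(T(146, 3)) = 7105, which is strictly less than the density bound 21316/3 since 3 ∤ 146 (the parts of T(146, 3) cannot all be equal).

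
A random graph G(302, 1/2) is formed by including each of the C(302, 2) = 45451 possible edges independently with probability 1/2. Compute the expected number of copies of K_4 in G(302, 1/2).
E[# K_4] = C(302, 4) · (1/2)^C(4, 2) = 339746225 / 2^6 = 5308534.765625

For each 4-subset S of vertices (there are C(302, 4) = 339746225 such S), let X_S = 1 if S induces a K_4 (all C(4, 2) = 6 edges present). Then P(X_S = 1) = (1/2)^6 = 1/64. By linearity of expectation, E[# K_4] = C(302, 4) · (1/2)^6 = 339746225 / 64 = 5308534.765625.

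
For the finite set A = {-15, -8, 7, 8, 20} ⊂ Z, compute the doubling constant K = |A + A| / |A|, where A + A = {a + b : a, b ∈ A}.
K = |A + A| / |A| = 15/5 = 3

Enumerate A + A = {a + b : a, b ∈ A}. With |A| = 5, there are |A|^2 = 25 ordered sum pairs; collecting distinct values, A + A = {-30, -23, -16, -8, -7, -1, 0, 5, 12, 14, 15, 16, 27, 28, 40}, so |A + A| = 15. Thus K = 15/5 = 3. For comparison, the minimum possible |A + A| over all 5-element sets is 2·5 − 1 = 9 (so min K = 9/5), attained only by arithmetic progressions.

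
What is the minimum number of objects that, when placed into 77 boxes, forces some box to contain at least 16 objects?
n = (16 − 1)·77 + 1 = 1156

By the generalised pigeonhole principle, to guarantee some box contains ≥ r objects we need more than (r − 1) · k objects total. Threshold: n = (r − 1) · k + 1. With r = 16 and k = 77: n = 15 · 77 + 1 = 1155 + 1 = 1156. For n = 1155 = 15 · 77, we can put exactly 15 objects in every box, avoiding 16 in any single one — so 1156 is tight.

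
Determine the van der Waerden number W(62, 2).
W(62, 2) = 62 + 1 = 63

A 2-term AP is any pair of integers, so a monochromatic 2-AP exists iff some colour is used at least twice. With 62 colours, the colouring i ↦ i on {1, ..., 62} uses each colour once, avoiding any monochromatic pair, so W(62, 2) > 62. For {1, ..., 63}, pigeonhole forces two integers of the same colour, which form a monochromatic 2-AP. Hence W(62, 2) = 63.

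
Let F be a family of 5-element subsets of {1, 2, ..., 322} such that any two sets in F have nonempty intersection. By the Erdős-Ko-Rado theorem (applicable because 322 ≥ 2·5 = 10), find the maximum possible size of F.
max |F| = C(321, 4) = 434171760

Erdős-Ko-Rado (1961): when n ≥ 2k, max |F| = C(n−1, k−1). The bound is attained by the star {A : i ∈ A} for any fixed i ∈ [n]. Here C(322−1, 5−1) = C(321, 4) = 434171760.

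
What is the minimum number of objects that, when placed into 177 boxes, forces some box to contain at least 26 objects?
n = (26 − 1)·177 + 1 = 4426

By the generalised pigeonhole principle, to guarantee some box contains ≥ r objects we need more than (r − 1) · k objects total. Threshold: n = (r − 1) · k + 1. With r = 26 and k = 177: n = 25 · 177 + 1 = 4425 + 1 = 4426. For n = 4425 = 25 · 177, we can put exactly 25 objects in every box, avoiding 26 in any single one — so 4426 is tight.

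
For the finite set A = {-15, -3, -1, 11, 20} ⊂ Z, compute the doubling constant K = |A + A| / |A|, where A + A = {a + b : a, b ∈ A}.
K = |A + A| / |A| = 14/5

Enumerate A + A = {a + b : a, b ∈ A}. With |A| = 5, there are |A|^2 = 25 ordered sum pairs; collecting distinct values, A + A = {-30, -18, -16, -6, -4, -2, 5, 8, 10, 17, 19, 22, 31, 40}, so |A + A| = 14. Thus K = 14/5. For comparison, the minimum possible |A + A| over all 5-element sets is 2·5 − 1 = 9 (so min K = 9/5), attained only by arithmetic progressions.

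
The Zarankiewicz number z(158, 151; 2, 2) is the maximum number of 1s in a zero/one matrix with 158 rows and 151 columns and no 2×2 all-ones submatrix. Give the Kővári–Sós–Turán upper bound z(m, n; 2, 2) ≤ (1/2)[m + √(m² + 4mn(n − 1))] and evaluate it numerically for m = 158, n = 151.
z(158, 151; 2, 2) ≤ (1/2)[158 + √(158² + 4·158·151·150)] = (1/2)[158 + √14339764] = 1972.394

Kővári–Sós–Turán: let r_1, ..., r_158 be the row sums and z = Σ r_i the total number of 1s. Each pair of columns can share at most one row with both entries 1 (else a 2×2 all-ones block appears), so Σ_i C(r_i, 2) ≤ C(151, 2) = 11325. By convexity Σ_i C(r_i, 2) ≥ 158·C(z/158, 2) = z(z − 158)/(2·158), giving z² − 158z − 158·151·150 ≤ 0 and hence z ≤ (1/2)[158 + √(24964 + 4·3578700)] = (1/2)[158 + √14339764] ≈ (1/2)(158 + 3786.7881) = 1972.394.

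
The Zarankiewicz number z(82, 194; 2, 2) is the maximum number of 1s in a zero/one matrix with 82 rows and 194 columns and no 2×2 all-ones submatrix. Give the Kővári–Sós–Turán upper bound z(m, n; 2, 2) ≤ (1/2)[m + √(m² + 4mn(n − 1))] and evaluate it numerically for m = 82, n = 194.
z(82, 194; 2, 2) ≤ (1/2)[82 + √(82² + 4·82·194·193)] = (1/2)[82 + √12287700] = 1793.6908

Kővári–Sós–Turán: let r_1, ..., r_82 be the row sums and z = Σ r_i the total number of 1s. Each pair of columns can share at most one row with both entries 1 (else a 2×2 all-ones block appears), so Σ_i C(r_i, 2) ≤ C(194, 2) = 18721. By convexity Σ_i C(r_i, 2) ≥ 82·C(z/82, 2) = z(z − 82)/(2·82), giving z² − 82z − 82·194·193 ≤ 0 and hence z ≤ (1/2)[82 + √(6724 + 4·3070244)] = (1/2)[82 + √12287700] ≈ (1/2)(82 + 3505.3816) = 1793.6908.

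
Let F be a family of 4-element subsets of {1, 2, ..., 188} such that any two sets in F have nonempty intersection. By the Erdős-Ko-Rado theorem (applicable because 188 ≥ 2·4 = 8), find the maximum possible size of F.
max |F| = C(187, 3) = 1072445

Erdős-Ko-Rado (1961): when n ≥ 2k, max |F| = C(n−1, k−1). The bound is attained by the star {A : i ∈ A} for any fixed i ∈ [n]. Here C(188−1, 4−1) = C(187, 3) = 1072445.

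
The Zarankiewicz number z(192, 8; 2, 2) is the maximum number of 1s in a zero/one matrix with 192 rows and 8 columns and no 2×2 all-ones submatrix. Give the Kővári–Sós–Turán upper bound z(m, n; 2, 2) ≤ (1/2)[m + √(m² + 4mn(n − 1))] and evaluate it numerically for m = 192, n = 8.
z(192, 8; 2, 2) ≤ (1/2)[192 + √(192² + 4·192·8·7)] = (1/2)[192 + √79872] = 237.3082

Kővári–Sós–Turán: let r_1, ..., r_192 be the row sums and z = Σ r_i the total number of 1s. Each pair of columns can share at most one row with both entries 1 (else a 2×2 all-ones block appears), so Σ_i C(r_i, 2) ≤ C(8, 2) = 28. By convexity Σ_i C(r_i, 2) ≥ 192·C(z/192, 2) = z(z − 192)/(2·192), giving z² − 192z − 192·8·7 ≤ 0 and hence z ≤ (1/2)[192 + √(36864 + 4·10752)] = (1/2)[192 + √79872] ≈ (1/2)(192 + 282.6163) = 237.3082.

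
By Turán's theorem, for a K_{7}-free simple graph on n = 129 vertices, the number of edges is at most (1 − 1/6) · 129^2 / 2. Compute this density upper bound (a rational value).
Turán density bound = (5/6) · 129^2/2 = 27735/4 ≈ 6933.75

Turán's theorem: ex(n, K_{r+1}) is achieved by the complete r-partite Turán graph T(n, r) with parts as balanced as possible, and is at most (1 − 1/r) · n^2/2. For r = 6, n = 129: the density bound is (5/6) · 16641/2 = 27735/4 ≈ 6933.75. The integer-valued extremum is e(T(129, 6)) = 6933, which is strictly less than the density bound 27735/4 since 6 ∤ 129 (the parts of T(129, 6) cannot all be equal).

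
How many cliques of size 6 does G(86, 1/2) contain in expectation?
E[# K_6] = C(86, 6) · (1/2)^C(6, 2) = 470155077 / 2^15 ≈ 14347.994293

For each 6-subset S of vertices (there are C(86, 6) = 470155077 such S), let X_S = 1 if S induces a K_6 (all C(6, 2) = 15 edges present). Then P(X_S = 1) = (1/2)^15 = 1/32768. By linearity of expectation, E[# K_6] = C(86, 6) · (1/2)^15 = 470155077 / 32768 ≈ 14347.994293.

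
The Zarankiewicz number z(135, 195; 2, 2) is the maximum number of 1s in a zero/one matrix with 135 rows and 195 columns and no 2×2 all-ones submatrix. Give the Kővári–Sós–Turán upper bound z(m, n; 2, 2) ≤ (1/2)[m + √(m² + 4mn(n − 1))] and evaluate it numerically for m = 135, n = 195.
z(135, 195; 2, 2) ≤ (1/2)[135 + √(135² + 4·135·195·194)] = (1/2)[135 + √20446425] = 2328.3862

Kővári–Sós–Turán: let r_1, ..., r_135 be the row sums and z = Σ r_i the total number of 1s. Each pair of columns can share at most one row with both entries 1 (else a 2×2 all-ones block appears), so Σ_i C(r_i, 2) ≤ C(195, 2) = 18915. By convexity Σ_i C(r_i, 2) ≥ 135·C(z/135, 2) = z(z − 135)/(2·135), giving z² − 135z − 135·195·194 ≤ 0 and hence z ≤ (1/2)[135 + √(18225 + 4·5107050)] = (1/2)[135 + √20446425] ≈ (1/2)(135 + 4521.7723) = 2328.3862.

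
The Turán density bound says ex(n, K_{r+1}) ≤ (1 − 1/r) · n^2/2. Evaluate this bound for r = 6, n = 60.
Turán density bound = (5/6) · 60^2/2 = 1500

Turán's theorem: ex(n, K_{r+1}) is achieved by the complete r-partite Turán graph T(n, r) with parts as balanced as possible, and is at most (1 − 1/r) · n^2/2. For r = 6, n = 60: the density bound is (5/6) · 3600/2 = 1500. Since 6 ∣ 60, the Turán graph T(60, 6) has parts of equal size 10, and its edge count e(T(60, 6)) = 1500 attains the density bound exactly.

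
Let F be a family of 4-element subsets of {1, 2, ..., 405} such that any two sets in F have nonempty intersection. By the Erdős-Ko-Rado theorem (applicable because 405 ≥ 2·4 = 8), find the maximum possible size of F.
max |F| = C(404, 3) = 10908404

The Erdős-Ko-Rado theorem states: for n ≥ 2k, an intersecting family of k-subsets of an n-element set has size at most C(n − 1, k − 1), with equality for 'star' families {A ⊆ [n] : |A| = k, i ∈ A} (fix an element i). For n = 405, k = 4: C(404, 3) = 10908404.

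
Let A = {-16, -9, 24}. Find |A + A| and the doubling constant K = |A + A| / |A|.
K = |A + A| / |A| = 6/3 = 2

Enumerate A + A = {a + b : a, b ∈ A}. With |A| = 3, there are |A|^2 = 9 ordered sum pairs; collecting distinct values, A + A = {-32, -25, -18, 8, 15, 48}, so |A + A| = 6. Thus K = 6/3 = 2. For comparison, the minimum possible |A + A| over all 3-element sets is 2·3 − 1 = 5 (so min K = 5/3), attained only by arithmetic progressions.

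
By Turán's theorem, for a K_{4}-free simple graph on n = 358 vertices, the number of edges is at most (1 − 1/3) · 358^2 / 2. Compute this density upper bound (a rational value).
Turán density bound = (2/3) · 358^2/2 = 128164/3 ≈ 42721.3333

Turán's theorem: ex(n, K_{r+1}) is achieved by the complete r-partite Turán graph T(n, r) with parts as balanced as possible, and is at most (1 − 1/r) · n^2/2. For r = 3, n = 358: the density bound is (2/3) · 128164/2 = 128164/3 ≈ 42721.3333. The integer-valued extremum is e(T(358, 3)) = 42721, which is strictly less than the density bound 128164/3 since 3 ∤ 358 (the parts of T(358, 3) cannot all be equal).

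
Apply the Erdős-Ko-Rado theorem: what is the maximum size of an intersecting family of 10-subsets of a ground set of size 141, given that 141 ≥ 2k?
max |F| = C(140, 9) = 43790762164380

The Erdős-Ko-Rado theorem states: for n ≥ 2k, an intersecting family of k-subsets of an n-element set has size at most C(n − 1, k − 1), with equality for 'star' families {A ⊆ [n] : |A| = k, i ∈ A} (fix an element i). For n = 141, k = 10: C(140, 9) = 43790762164380.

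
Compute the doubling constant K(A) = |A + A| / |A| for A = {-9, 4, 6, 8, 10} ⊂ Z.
K = |A + A| / |A| = 12/5

Enumerate A + A = {a + b : a, b ∈ A}. With |A| = 5, there are |A|^2 = 25 ordered sum pairs; collecting distinct values, A + A = {-18, -5, -3, -1, 1, 8, 10, 12, 14, 16, 18, 20}, so |A + A| = 12. Thus K = 12/5. For comparison, the minimum possible |A + A| over all 5-element sets is 2·5 − 1 = 9 (so min K = 9/5), attained only by arithmetic progressions.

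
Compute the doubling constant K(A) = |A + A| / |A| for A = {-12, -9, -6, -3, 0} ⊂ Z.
K = |A + A| / |A| = 9/5

Enumerate A + A = {a + b : a, b ∈ A}. With |A| = 5, there are |A|^2 = 25 ordered sum pairs; collecting distinct values, A + A = {-24, -21, -18, -15, -12, -9, -6, -3, 0}, so |A + A| = 9. Thus K = 9/5. Here |A + A| = 2|A| − 1 = 9, the minimum possible — so K = 9/5 is minimal, which holds iff A is an arithmetic progression.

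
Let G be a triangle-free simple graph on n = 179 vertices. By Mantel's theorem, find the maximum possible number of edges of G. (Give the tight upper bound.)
ex(179, K_3) = ⌊179^2/4⌋ = 8010

Mantel (1907): a triangle-free graph on n vertices has at most ⌊n^2/4⌋ edges, with equality for the complete bipartite graph K_{⌊n/2⌋, ⌈n/2⌉}. For n = 179: ⌊179^2/4⌋ = ⌊32041/4⌋ = 8010. The extremal graph is K_{89, 90}, which has 89·90 = 8010 edges.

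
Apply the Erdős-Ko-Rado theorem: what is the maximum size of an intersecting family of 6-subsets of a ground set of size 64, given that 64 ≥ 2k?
max |F| = C(63, 5) = 7028847

The Erdős-Ko-Rado theorem states: for n ≥ 2k, an intersecting family of k-subsets of an n-element set has size at most C(n − 1, k − 1), with equality for 'star' families {A ⊆ [n] : |A| = k, i ∈ A} (fix an element i). For n = 64, k = 6: C(63, 5) = 7028847.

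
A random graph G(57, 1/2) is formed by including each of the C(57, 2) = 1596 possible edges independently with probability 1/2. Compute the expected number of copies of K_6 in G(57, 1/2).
E[# K_6] = C(57, 6) · (1/2)^C(6, 2) = 36288252 / 2^15 = 9072063/8192 ≈ 1107.429565

For each 6-subset S of vertices (there are C(57, 6) = 36288252 such S), let X_S = 1 if S induces a K_6 (all C(6, 2) = 15 edges present). Then P(X_S = 1) = (1/2)^15 = 1/32768. By linearity of expectation, E[# K_6] = C(57, 6) · (1/2)^15 = 36288252 / 32768 = 9072063/8192 ≈ 1107.429565.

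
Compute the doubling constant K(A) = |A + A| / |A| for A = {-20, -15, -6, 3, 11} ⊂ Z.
K = |A + A| / |A| = 14/5

Enumerate A + A = {a + b : a, b ∈ A}. With |A| = 5, there are |A|^2 = 25 ordered sum pairs; collecting distinct values, A + A = {-40, -35, -30, -26, -21, -17, -12, -9, -4, -3, 5, 6, 14, 22}, so |A + A| = 14. Thus K = 14/5. For comparison, the minimum possible |A + A| over all 5-element sets is 2·5 − 1 = 9 (so min K = 9/5), attained only by arithmetic progressions.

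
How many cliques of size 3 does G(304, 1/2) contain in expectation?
E[# K_3] = C(304, 3) · (1/2)^C(3, 2) = 4636304 / 2^3 = 579538

For each 3-subset S of vertices (there are C(304, 3) = 4636304 such S), let X_S = 1 if S induces a K_3 (all C(3, 2) = 3 edges present). Then P(X_S = 1) = (1/2)^3 = 1/8. By linearity of expectation, E[# K_3] = C(304, 3) · (1/2)^3 = 4636304 / 8 = 579538.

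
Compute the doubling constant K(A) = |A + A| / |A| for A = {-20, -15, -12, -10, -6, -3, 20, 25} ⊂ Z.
K = |A + A| / |A| = 32/8 = 4

Enumerate A + A = {a + b : a, b ∈ A}. With |A| = 8, there are |A|^2 = 64 ordered sum pairs; collecting distinct values, A + A = {-40, -35, -32, -30, -27, -26, -25, -24, -23, -22, -21, -20, -18, -16, -15, -13, -12, -9, -6, 0, 5, 8, 10, 13, 14, 15, 17, 19, 22, 40, 45, 50}, so |A + A| = 32. Thus K = 32/8 = 4. For comparison, the minimum possible |A + A| over all 8-element sets is 2·8 − 1 = 15 (so min K = 15/8), attained only by arithmetic progressions.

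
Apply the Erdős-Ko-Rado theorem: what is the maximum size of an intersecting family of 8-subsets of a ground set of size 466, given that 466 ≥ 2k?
max |F| = C(465, 7) = 891322369585560

Erdős-Ko-Rado (1961): when n ≥ 2k, max |F| = C(n−1, k−1). The bound is attained by the star {A : i ∈ A} for any fixed i ∈ [n]. Here C(466−1, 8−1) = C(465, 7) = 891322369585560.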